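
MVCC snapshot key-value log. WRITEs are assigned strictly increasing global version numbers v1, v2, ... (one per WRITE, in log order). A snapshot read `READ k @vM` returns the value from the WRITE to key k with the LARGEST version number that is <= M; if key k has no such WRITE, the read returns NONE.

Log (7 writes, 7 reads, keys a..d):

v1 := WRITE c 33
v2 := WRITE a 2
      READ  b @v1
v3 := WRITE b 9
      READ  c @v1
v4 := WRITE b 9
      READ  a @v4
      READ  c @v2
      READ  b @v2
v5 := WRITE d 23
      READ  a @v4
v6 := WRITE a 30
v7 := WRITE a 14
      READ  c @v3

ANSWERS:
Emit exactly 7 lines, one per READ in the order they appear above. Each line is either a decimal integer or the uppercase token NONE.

v1: WRITE c=33  (c history now [(1, 33)])
v2: WRITE a=2  (a history now [(2, 2)])
READ b @v1: history=[] -> no version <= 1 -> NONE
v3: WRITE b=9  (b history now [(3, 9)])
READ c @v1: history=[(1, 33)] -> pick v1 -> 33
v4: WRITE b=9  (b history now [(3, 9), (4, 9)])
READ a @v4: history=[(2, 2)] -> pick v2 -> 2
READ c @v2: history=[(1, 33)] -> pick v1 -> 33
READ b @v2: history=[(3, 9), (4, 9)] -> no version <= 2 -> NONE
v5: WRITE d=23  (d history now [(5, 23)])
READ a @v4: history=[(2, 2)] -> pick v2 -> 2
v6: WRITE a=30  (a history now [(2, 2), (6, 30)])
v7: WRITE a=14  (a history now [(2, 2), (6, 30), (7, 14)])
READ c @v3: history=[(1, 33)] -> pick v1 -> 33

Answer: NONE
33
2
33
NONE
2
33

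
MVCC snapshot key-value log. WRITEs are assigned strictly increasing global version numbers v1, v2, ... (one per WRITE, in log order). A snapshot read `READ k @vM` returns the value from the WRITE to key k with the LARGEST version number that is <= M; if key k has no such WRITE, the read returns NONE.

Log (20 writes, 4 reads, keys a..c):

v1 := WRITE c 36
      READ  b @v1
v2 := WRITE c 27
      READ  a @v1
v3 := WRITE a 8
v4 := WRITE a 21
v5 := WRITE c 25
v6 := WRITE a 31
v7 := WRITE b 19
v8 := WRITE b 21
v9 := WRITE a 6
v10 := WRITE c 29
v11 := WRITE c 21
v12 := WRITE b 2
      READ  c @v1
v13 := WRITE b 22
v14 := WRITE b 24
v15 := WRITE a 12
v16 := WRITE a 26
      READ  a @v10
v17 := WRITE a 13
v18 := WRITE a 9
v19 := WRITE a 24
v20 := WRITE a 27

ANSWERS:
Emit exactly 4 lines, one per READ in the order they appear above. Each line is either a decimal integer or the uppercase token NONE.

Answer: NONE
NONE
36
6

Derivation:
v1: WRITE c=36  (c history now [(1, 36)])
READ b @v1: history=[] -> no version <= 1 -> NONE
v2: WRITE c=27  (c history now [(1, 36), (2, 27)])
READ a @v1: history=[] -> no version <= 1 -> NONE
v3: WRITE a=8  (a history now [(3, 8)])
v4: WRITE a=21  (a history now [(3, 8), (4, 21)])
v5: WRITE c=25  (c history now [(1, 36), (2, 27), (5, 25)])
v6: WRITE a=31  (a history now [(3, 8), (4, 21), (6, 31)])
v7: WRITE b=19  (b history now [(7, 19)])
v8: WRITE b=21  (b history now [(7, 19), (8, 21)])
v9: WRITE a=6  (a history now [(3, 8), (4, 21), (6, 31), (9, 6)])
v10: WRITE c=29  (c history now [(1, 36), (2, 27), (5, 25), (10, 29)])
v11: WRITE c=21  (c history now [(1, 36), (2, 27), (5, 25), (10, 29), (11, 21)])
v12: WRITE b=2  (b history now [(7, 19), (8, 21), (12, 2)])
READ c @v1: history=[(1, 36), (2, 27), (5, 25), (10, 29), (11, 21)] -> pick v1 -> 36
v13: WRITE b=22  (b history now [(7, 19), (8, 21), (12, 2), (13, 22)])
v14: WRITE b=24  (b history now [(7, 19), (8, 21), (12, 2), (13, 22), (14, 24)])
v15: WRITE a=12  (a history now [(3, 8), (4, 21), (6, 31), (9, 6), (15, 12)])
v16: WRITE a=26  (a history now [(3, 8), (4, 21), (6, 31), (9, 6), (15, 12), (16, 26)])
READ a @v10: history=[(3, 8), (4, 21), (6, 31), (9, 6), (15, 12), (16, 26)] -> pick v9 -> 6
v17: WRITE a=13  (a history now [(3, 8), (4, 21), (6, 31), (9, 6), (15, 12), (16, 26), (17, 13)])
v18: WRITE a=9  (a history now [(3, 8), (4, 21), (6, 31), (9, 6), (15, 12), (16, 26), (17, 13), (18, 9)])
v19: WRITE a=24  (a history now [(3, 8), (4, 21), (6, 31), (9, 6), (15, 12), (16, 26), (17, 13), (18, 9), (19, 24)])
v20: WRITE a=27  (a history now [(3, 8), (4, 21), (6, 31), (9, 6), (15, 12), (16, 26), (17, 13), (18, 9), (19, 24), (20, 27)])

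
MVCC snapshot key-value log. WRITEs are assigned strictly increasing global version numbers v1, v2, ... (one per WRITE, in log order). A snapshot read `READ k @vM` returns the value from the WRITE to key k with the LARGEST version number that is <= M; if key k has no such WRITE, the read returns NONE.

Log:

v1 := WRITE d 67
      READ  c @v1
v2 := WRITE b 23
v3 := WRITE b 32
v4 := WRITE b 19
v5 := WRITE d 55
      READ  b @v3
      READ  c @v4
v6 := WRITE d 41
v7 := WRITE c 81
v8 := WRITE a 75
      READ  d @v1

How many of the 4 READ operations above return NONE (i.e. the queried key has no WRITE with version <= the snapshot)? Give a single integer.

Answer: 2

Derivation:
v1: WRITE d=67  (d history now [(1, 67)])
READ c @v1: history=[] -> no version <= 1 -> NONE
v2: WRITE b=23  (b history now [(2, 23)])
v3: WRITE b=32  (b history now [(2, 23), (3, 32)])
v4: WRITE b=19  (b history now [(2, 23), (3, 32), (4, 19)])
v5: WRITE d=55  (d history now [(1, 67), (5, 55)])
READ b @v3: history=[(2, 23), (3, 32), (4, 19)] -> pick v3 -> 32
READ c @v4: history=[] -> no version <= 4 -> NONE
v6: WRITE d=41  (d history now [(1, 67), (5, 55), (6, 41)])
v7: WRITE c=81  (c history now [(7, 81)])
v8: WRITE a=75  (a history now [(8, 75)])
READ d @v1: history=[(1, 67), (5, 55), (6, 41)] -> pick v1 -> 67
Read results in order: ['NONE', '32', 'NONE', '67']
NONE count = 2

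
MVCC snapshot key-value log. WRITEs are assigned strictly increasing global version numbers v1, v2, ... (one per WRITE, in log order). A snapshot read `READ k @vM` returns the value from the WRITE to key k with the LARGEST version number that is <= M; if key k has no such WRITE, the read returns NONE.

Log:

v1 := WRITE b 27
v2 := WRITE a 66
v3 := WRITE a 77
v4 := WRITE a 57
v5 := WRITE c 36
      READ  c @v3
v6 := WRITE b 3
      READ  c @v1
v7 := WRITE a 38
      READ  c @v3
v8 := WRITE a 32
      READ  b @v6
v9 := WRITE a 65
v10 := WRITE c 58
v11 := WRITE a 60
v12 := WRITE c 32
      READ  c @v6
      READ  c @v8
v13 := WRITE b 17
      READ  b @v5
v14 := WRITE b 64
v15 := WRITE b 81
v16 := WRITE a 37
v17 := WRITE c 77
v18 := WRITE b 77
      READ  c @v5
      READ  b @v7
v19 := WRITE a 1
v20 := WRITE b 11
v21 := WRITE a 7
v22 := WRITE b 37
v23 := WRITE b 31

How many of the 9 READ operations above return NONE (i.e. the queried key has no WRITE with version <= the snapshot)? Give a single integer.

v1: WRITE b=27  (b history now [(1, 27)])
v2: WRITE a=66  (a history now [(2, 66)])
v3: WRITE a=77  (a history now [(2, 66), (3, 77)])
v4: WRITE a=57  (a history now [(2, 66), (3, 77), (4, 57)])
v5: WRITE c=36  (c history now [(5, 36)])
READ c @v3: history=[(5, 36)] -> no version <= 3 -> NONE
v6: WRITE b=3  (b history now [(1, 27), (6, 3)])
READ c @v1: history=[(5, 36)] -> no version <= 1 -> NONE
v7: WRITE a=38  (a history now [(2, 66), (3, 77), (4, 57), (7, 38)])
READ c @v3: history=[(5, 36)] -> no version <= 3 -> NONE
v8: WRITE a=32  (a history now [(2, 66), (3, 77), (4, 57), (7, 38), (8, 32)])
READ b @v6: history=[(1, 27), (6, 3)] -> pick v6 -> 3
v9: WRITE a=65  (a history now [(2, 66), (3, 77), (4, 57), (7, 38), (8, 32), (9, 65)])
v10: WRITE c=58  (c history now [(5, 36), (10, 58)])
v11: WRITE a=60  (a history now [(2, 66), (3, 77), (4, 57), (7, 38), (8, 32), (9, 65), (11, 60)])
v12: WRITE c=32  (c history now [(5, 36), (10, 58), (12, 32)])
READ c @v6: history=[(5, 36), (10, 58), (12, 32)] -> pick v5 -> 36
READ c @v8: history=[(5, 36), (10, 58), (12, 32)] -> pick v5 -> 36
v13: WRITE b=17  (b history now [(1, 27), (6, 3), (13, 17)])
READ b @v5: history=[(1, 27), (6, 3), (13, 17)] -> pick v1 -> 27
v14: WRITE b=64  (b history now [(1, 27), (6, 3), (13, 17), (14, 64)])
v15: WRITE b=81  (b history now [(1, 27), (6, 3), (13, 17), (14, 64), (15, 81)])
v16: WRITE a=37  (a history now [(2, 66), (3, 77), (4, 57), (7, 38), (8, 32), (9, 65), (11, 60), (16, 37)])
v17: WRITE c=77  (c history now [(5, 36), (10, 58), (12, 32), (17, 77)])
v18: WRITE b=77  (b history now [(1, 27), (6, 3), (13, 17), (14, 64), (15, 81), (18, 77)])
READ c @v5: history=[(5, 36), (10, 58), (12, 32), (17, 77)] -> pick v5 -> 36
READ b @v7: history=[(1, 27), (6, 3), (13, 17), (14, 64), (15, 81), (18, 77)] -> pick v6 -> 3
v19: WRITE a=1  (a history now [(2, 66), (3, 77), (4, 57), (7, 38), (8, 32), (9, 65), (11, 60), (16, 37), (19, 1)])
v20: WRITE b=11  (b history now [(1, 27), (6, 3), (13, 17), (14, 64), (15, 81), (18, 77), (20, 11)])
v21: WRITE a=7  (a history now [(2, 66), (3, 77), (4, 57), (7, 38), (8, 32), (9, 65), (11, 60), (16, 37), (19, 1), (21, 7)])
v22: WRITE b=37  (b history now [(1, 27), (6, 3), (13, 17), (14, 64), (15, 81), (18, 77), (20, 11), (22, 37)])
v23: WRITE b=31  (b history now [(1, 27), (6, 3), (13, 17), (14, 64), (15, 81), (18, 77), (20, 11), (22, 37), (23, 31)])
Read results in order: ['NONE', 'NONE', 'NONE', '3', '36', '36', '27', '36', '3']
NONE count = 3

Answer: 3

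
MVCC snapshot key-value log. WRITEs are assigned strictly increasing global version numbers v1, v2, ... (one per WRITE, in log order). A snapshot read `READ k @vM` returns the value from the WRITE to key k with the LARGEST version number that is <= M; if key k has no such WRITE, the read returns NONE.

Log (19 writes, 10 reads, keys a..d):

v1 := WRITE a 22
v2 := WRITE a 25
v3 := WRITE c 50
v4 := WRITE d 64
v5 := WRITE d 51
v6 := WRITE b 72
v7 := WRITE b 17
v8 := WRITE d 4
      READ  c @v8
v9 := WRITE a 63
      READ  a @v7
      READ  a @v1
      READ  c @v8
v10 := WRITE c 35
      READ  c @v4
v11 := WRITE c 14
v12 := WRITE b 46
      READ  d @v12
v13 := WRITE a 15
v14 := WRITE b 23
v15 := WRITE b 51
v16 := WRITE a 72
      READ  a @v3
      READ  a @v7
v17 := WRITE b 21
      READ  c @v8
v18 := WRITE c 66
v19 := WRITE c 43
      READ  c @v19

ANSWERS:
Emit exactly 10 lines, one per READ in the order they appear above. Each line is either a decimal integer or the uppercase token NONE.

v1: WRITE a=22  (a history now [(1, 22)])
v2: WRITE a=25  (a history now [(1, 22), (2, 25)])
v3: WRITE c=50  (c history now [(3, 50)])
v4: WRITE d=64  (d history now [(4, 64)])
v5: WRITE d=51  (d history now [(4, 64), (5, 51)])
v6: WRITE b=72  (b history now [(6, 72)])
v7: WRITE b=17  (b history now [(6, 72), (7, 17)])
v8: WRITE d=4  (d history now [(4, 64), (5, 51), (8, 4)])
READ c @v8: history=[(3, 50)] -> pick v3 -> 50
v9: WRITE a=63  (a history now [(1, 22), (2, 25), (9, 63)])
READ a @v7: history=[(1, 22), (2, 25), (9, 63)] -> pick v2 -> 25
READ a @v1: history=[(1, 22), (2, 25), (9, 63)] -> pick v1 -> 22
READ c @v8: history=[(3, 50)] -> pick v3 -> 50
v10: WRITE c=35  (c history now [(3, 50), (10, 35)])
READ c @v4: history=[(3, 50), (10, 35)] -> pick v3 -> 50
v11: WRITE c=14  (c history now [(3, 50), (10, 35), (11, 14)])
v12: WRITE b=46  (b history now [(6, 72), (7, 17), (12, 46)])
READ d @v12: history=[(4, 64), (5, 51), (8, 4)] -> pick v8 -> 4
v13: WRITE a=15  (a history now [(1, 22), (2, 25), (9, 63), (13, 15)])
v14: WRITE b=23  (b history now [(6, 72), (7, 17), (12, 46), (14, 23)])
v15: WRITE b=51  (b history now [(6, 72), (7, 17), (12, 46), (14, 23), (15, 51)])
v16: WRITE a=72  (a history now [(1, 22), (2, 25), (9, 63), (13, 15), (16, 72)])
READ a @v3: history=[(1, 22), (2, 25), (9, 63), (13, 15), (16, 72)] -> pick v2 -> 25
READ a @v7: history=[(1, 22), (2, 25), (9, 63), (13, 15), (16, 72)] -> pick v2 -> 25
v17: WRITE b=21  (b history now [(6, 72), (7, 17), (12, 46), (14, 23), (15, 51), (17, 21)])
READ c @v8: history=[(3, 50), (10, 35), (11, 14)] -> pick v3 -> 50
v18: WRITE c=66  (c history now [(3, 50), (10, 35), (11, 14), (18, 66)])
v19: WRITE c=43  (c history now [(3, 50), (10, 35), (11, 14), (18, 66), (19, 43)])
READ c @v19: history=[(3, 50), (10, 35), (11, 14), (18, 66), (19, 43)] -> pick v19 -> 43

Answer: 50
25
22
50
50
4
25
25
50
43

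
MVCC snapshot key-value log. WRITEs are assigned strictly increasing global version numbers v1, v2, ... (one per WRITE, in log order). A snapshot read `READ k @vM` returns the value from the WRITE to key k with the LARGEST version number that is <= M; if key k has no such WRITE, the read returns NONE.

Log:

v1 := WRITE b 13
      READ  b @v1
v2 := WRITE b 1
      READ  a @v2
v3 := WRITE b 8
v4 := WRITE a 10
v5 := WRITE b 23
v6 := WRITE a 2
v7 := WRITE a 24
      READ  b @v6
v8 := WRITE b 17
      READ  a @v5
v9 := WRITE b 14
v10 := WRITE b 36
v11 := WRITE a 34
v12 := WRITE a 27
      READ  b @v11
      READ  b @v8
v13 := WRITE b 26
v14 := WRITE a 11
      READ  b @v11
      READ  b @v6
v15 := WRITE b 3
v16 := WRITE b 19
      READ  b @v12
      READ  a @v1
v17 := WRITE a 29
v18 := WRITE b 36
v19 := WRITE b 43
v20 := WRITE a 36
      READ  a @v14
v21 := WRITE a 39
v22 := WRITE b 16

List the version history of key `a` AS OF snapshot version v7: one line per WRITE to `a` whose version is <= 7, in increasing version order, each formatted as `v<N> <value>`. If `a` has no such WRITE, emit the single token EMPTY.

Answer: v4 10
v6 2
v7 24

Derivation:
Scan writes for key=a with version <= 7:
  v1 WRITE b 13 -> skip
  v2 WRITE b 1 -> skip
  v3 WRITE b 8 -> skip
  v4 WRITE a 10 -> keep
  v5 WRITE b 23 -> skip
  v6 WRITE a 2 -> keep
  v7 WRITE a 24 -> keep
  v8 WRITE b 17 -> skip
  v9 WRITE b 14 -> skip
  v10 WRITE b 36 -> skip
  v11 WRITE a 34 -> drop (> snap)
  v12 WRITE a 27 -> drop (> snap)
  v13 WRITE b 26 -> skip
  v14 WRITE a 11 -> drop (> snap)
  v15 WRITE b 3 -> skip
  v16 WRITE b 19 -> skip
  v17 WRITE a 29 -> drop (> snap)
  v18 WRITE b 36 -> skip
  v19 WRITE b 43 -> skip
  v20 WRITE a 36 -> drop (> snap)
  v21 WRITE a 39 -> drop (> snap)
  v22 WRITE b 16 -> skip
Collected: [(4, 10), (6, 2), (7, 24)]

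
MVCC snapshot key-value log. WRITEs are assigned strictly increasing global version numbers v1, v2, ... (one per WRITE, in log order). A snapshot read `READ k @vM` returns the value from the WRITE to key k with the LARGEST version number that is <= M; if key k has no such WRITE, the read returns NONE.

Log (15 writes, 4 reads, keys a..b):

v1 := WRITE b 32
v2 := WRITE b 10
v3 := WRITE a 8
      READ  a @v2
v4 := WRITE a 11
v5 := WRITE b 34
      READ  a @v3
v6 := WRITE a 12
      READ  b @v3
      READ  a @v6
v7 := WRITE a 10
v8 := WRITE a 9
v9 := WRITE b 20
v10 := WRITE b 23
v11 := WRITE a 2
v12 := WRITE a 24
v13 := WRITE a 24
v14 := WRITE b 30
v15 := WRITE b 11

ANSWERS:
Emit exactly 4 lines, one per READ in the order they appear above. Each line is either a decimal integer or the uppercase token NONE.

v1: WRITE b=32  (b history now [(1, 32)])
v2: WRITE b=10  (b history now [(1, 32), (2, 10)])
v3: WRITE a=8  (a history now [(3, 8)])
READ a @v2: history=[(3, 8)] -> no version <= 2 -> NONE
v4: WRITE a=11  (a history now [(3, 8), (4, 11)])
v5: WRITE b=34  (b history now [(1, 32), (2, 10), (5, 34)])
READ a @v3: history=[(3, 8), (4, 11)] -> pick v3 -> 8
v6: WRITE a=12  (a history now [(3, 8), (4, 11), (6, 12)])
READ b @v3: history=[(1, 32), (2, 10), (5, 34)] -> pick v2 -> 10
READ a @v6: history=[(3, 8), (4, 11), (6, 12)] -> pick v6 -> 12
v7: WRITE a=10  (a history now [(3, 8), (4, 11), (6, 12), (7, 10)])
v8: WRITE a=9  (a history now [(3, 8), (4, 11), (6, 12), (7, 10), (8, 9)])
v9: WRITE b=20  (b history now [(1, 32), (2, 10), (5, 34), (9, 20)])
v10: WRITE b=23  (b history now [(1, 32), (2, 10), (5, 34), (9, 20), (10, 23)])
v11: WRITE a=2  (a history now [(3, 8), (4, 11), (6, 12), (7, 10), (8, 9), (11, 2)])
v12: WRITE a=24  (a history now [(3, 8), (4, 11), (6, 12), (7, 10), (8, 9), (11, 2), (12, 24)])
v13: WRITE a=24  (a history now [(3, 8), (4, 11), (6, 12), (7, 10), (8, 9), (11, 2), (12, 24), (13, 24)])
v14: WRITE b=30  (b history now [(1, 32), (2, 10), (5, 34), (9, 20), (10, 23), (14, 30)])
v15: WRITE b=11  (b history now [(1, 32), (2, 10), (5, 34), (9, 20), (10, 23), (14, 30), (15, 11)])

Answer: NONE
8
10
12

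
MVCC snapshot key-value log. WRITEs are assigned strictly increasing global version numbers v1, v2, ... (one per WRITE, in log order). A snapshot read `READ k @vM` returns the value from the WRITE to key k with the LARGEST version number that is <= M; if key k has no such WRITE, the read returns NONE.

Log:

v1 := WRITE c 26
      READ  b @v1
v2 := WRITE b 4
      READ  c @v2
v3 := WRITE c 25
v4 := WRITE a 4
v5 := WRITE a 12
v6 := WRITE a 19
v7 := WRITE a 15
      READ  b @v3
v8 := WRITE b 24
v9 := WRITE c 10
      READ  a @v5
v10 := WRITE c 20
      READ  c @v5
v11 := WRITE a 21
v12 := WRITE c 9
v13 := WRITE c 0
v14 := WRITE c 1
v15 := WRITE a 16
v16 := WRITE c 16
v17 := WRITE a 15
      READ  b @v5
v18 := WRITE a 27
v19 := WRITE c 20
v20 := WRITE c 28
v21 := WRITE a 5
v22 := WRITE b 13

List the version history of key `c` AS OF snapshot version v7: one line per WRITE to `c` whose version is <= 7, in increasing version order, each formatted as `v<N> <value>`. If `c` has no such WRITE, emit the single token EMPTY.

Answer: v1 26
v3 25

Derivation:
Scan writes for key=c with version <= 7:
  v1 WRITE c 26 -> keep
  v2 WRITE b 4 -> skip
  v3 WRITE c 25 -> keep
  v4 WRITE a 4 -> skip
  v5 WRITE a 12 -> skip
  v6 WRITE a 19 -> skip
  v7 WRITE a 15 -> skip
  v8 WRITE b 24 -> skip
  v9 WRITE c 10 -> drop (> snap)
  v10 WRITE c 20 -> drop (> snap)
  v11 WRITE a 21 -> skip
  v12 WRITE c 9 -> drop (> snap)
  v13 WRITE c 0 -> drop (> snap)
  v14 WRITE c 1 -> drop (> snap)
  v15 WRITE a 16 -> skip
  v16 WRITE c 16 -> drop (> snap)
  v17 WRITE a 15 -> skip
  v18 WRITE a 27 -> skip
  v19 WRITE c 20 -> drop (> snap)
  v20 WRITE c 28 -> drop (> snap)
  v21 WRITE a 5 -> skip
  v22 WRITE b 13 -> skip
Collected: [(1, 26), (3, 25)]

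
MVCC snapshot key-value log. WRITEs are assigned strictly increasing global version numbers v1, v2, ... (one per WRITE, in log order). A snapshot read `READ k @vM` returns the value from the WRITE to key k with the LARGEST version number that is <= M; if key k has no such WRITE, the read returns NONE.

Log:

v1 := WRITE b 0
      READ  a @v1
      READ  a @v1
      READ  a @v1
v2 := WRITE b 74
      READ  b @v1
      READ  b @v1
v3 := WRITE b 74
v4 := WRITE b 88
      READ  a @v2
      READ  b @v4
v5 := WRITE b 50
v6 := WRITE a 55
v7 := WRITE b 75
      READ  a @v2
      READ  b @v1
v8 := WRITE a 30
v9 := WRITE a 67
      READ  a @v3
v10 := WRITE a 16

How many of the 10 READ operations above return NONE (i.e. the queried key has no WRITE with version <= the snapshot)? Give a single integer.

v1: WRITE b=0  (b history now [(1, 0)])
READ a @v1: history=[] -> no version <= 1 -> NONE
READ a @v1: history=[] -> no version <= 1 -> NONE
READ a @v1: history=[] -> no version <= 1 -> NONE
v2: WRITE b=74  (b history now [(1, 0), (2, 74)])
READ b @v1: history=[(1, 0), (2, 74)] -> pick v1 -> 0
READ b @v1: history=[(1, 0), (2, 74)] -> pick v1 -> 0
v3: WRITE b=74  (b history now [(1, 0), (2, 74), (3, 74)])
v4: WRITE b=88  (b history now [(1, 0), (2, 74), (3, 74), (4, 88)])
READ a @v2: history=[] -> no version <= 2 -> NONE
READ b @v4: history=[(1, 0), (2, 74), (3, 74), (4, 88)] -> pick v4 -> 88
v5: WRITE b=50  (b history now [(1, 0), (2, 74), (3, 74), (4, 88), (5, 50)])
v6: WRITE a=55  (a history now [(6, 55)])
v7: WRITE b=75  (b history now [(1, 0), (2, 74), (3, 74), (4, 88), (5, 50), (7, 75)])
READ a @v2: history=[(6, 55)] -> no version <= 2 -> NONE
READ b @v1: history=[(1, 0), (2, 74), (3, 74), (4, 88), (5, 50), (7, 75)] -> pick v1 -> 0
v8: WRITE a=30  (a history now [(6, 55), (8, 30)])
v9: WRITE a=67  (a history now [(6, 55), (8, 30), (9, 67)])
READ a @v3: history=[(6, 55), (8, 30), (9, 67)] -> no version <= 3 -> NONE
v10: WRITE a=16  (a history now [(6, 55), (8, 30), (9, 67), (10, 16)])
Read results in order: ['NONE', 'NONE', 'NONE', '0', '0', 'NONE', '88', 'NONE', '0', 'NONE']
NONE count = 6

Answer: 6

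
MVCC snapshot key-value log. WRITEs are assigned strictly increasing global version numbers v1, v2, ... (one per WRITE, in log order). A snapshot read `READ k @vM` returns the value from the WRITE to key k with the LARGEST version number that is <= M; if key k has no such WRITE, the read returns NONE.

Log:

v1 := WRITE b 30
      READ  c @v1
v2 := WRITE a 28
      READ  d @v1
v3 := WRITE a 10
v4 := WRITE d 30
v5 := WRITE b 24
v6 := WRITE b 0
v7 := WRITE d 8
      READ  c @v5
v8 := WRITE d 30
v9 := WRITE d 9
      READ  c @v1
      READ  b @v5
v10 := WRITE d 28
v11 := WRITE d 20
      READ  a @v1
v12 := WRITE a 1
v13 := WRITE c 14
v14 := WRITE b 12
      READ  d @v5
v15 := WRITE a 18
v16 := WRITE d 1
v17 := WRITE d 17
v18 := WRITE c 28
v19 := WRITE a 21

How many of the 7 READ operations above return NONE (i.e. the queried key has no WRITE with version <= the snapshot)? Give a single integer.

Answer: 5

Derivation:
v1: WRITE b=30  (b history now [(1, 30)])
READ c @v1: history=[] -> no version <= 1 -> NONE
v2: WRITE a=28  (a history now [(2, 28)])
READ d @v1: history=[] -> no version <= 1 -> NONE
v3: WRITE a=10  (a history now [(2, 28), (3, 10)])
v4: WRITE d=30  (d history now [(4, 30)])
v5: WRITE b=24  (b history now [(1, 30), (5, 24)])
v6: WRITE b=0  (b history now [(1, 30), (5, 24), (6, 0)])
v7: WRITE d=8  (d history now [(4, 30), (7, 8)])
READ c @v5: history=[] -> no version <= 5 -> NONE
v8: WRITE d=30  (d history now [(4, 30), (7, 8), (8, 30)])
v9: WRITE d=9  (d history now [(4, 30), (7, 8), (8, 30), (9, 9)])
READ c @v1: history=[] -> no version <= 1 -> NONE
READ b @v5: history=[(1, 30), (5, 24), (6, 0)] -> pick v5 -> 24
v10: WRITE d=28  (d history now [(4, 30), (7, 8), (8, 30), (9, 9), (10, 28)])
v11: WRITE d=20  (d history now [(4, 30), (7, 8), (8, 30), (9, 9), (10, 28), (11, 20)])
READ a @v1: history=[(2, 28), (3, 10)] -> no version <= 1 -> NONE
v12: WRITE a=1  (a history now [(2, 28), (3, 10), (12, 1)])
v13: WRITE c=14  (c history now [(13, 14)])
v14: WRITE b=12  (b history now [(1, 30), (5, 24), (6, 0), (14, 12)])
READ d @v5: history=[(4, 30), (7, 8), (8, 30), (9, 9), (10, 28), (11, 20)] -> pick v4 -> 30
v15: WRITE a=18  (a history now [(2, 28), (3, 10), (12, 1), (15, 18)])
v16: WRITE d=1  (d history now [(4, 30), (7, 8), (8, 30), (9, 9), (10, 28), (11, 20), (16, 1)])
v17: WRITE d=17  (d history now [(4, 30), (7, 8), (8, 30), (9, 9), (10, 28), (11, 20), (16, 1), (17, 17)])
v18: WRITE c=28  (c history now [(13, 14), (18, 28)])
v19: WRITE a=21  (a history now [(2, 28), (3, 10), (12, 1), (15, 18), (19, 21)])
Read results in order: ['NONE', 'NONE', 'NONE', 'NONE', '24', 'NONE', '30']
NONE count = 5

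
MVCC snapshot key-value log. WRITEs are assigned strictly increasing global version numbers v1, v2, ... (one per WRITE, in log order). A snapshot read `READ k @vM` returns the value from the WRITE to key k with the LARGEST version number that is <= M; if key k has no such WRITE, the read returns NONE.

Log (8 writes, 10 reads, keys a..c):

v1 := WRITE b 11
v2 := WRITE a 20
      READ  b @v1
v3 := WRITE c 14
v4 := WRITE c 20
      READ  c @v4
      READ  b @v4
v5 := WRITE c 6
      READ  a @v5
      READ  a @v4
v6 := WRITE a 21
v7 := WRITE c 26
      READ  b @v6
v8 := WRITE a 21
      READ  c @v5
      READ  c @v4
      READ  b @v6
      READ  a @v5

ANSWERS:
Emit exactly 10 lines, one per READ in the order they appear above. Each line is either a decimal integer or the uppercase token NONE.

Answer: 11
20
11
20
20
11
6
20
11
20

Derivation:
v1: WRITE b=11  (b history now [(1, 11)])
v2: WRITE a=20  (a history now [(2, 20)])
READ b @v1: history=[(1, 11)] -> pick v1 -> 11
v3: WRITE c=14  (c history now [(3, 14)])
v4: WRITE c=20  (c history now [(3, 14), (4, 20)])
READ c @v4: history=[(3, 14), (4, 20)] -> pick v4 -> 20
READ b @v4: history=[(1, 11)] -> pick v1 -> 11
v5: WRITE c=6  (c history now [(3, 14), (4, 20), (5, 6)])
READ a @v5: history=[(2, 20)] -> pick v2 -> 20
READ a @v4: history=[(2, 20)] -> pick v2 -> 20
v6: WRITE a=21  (a history now [(2, 20), (6, 21)])
v7: WRITE c=26  (c history now [(3, 14), (4, 20), (5, 6), (7, 26)])
READ b @v6: history=[(1, 11)] -> pick v1 -> 11
v8: WRITE a=21  (a history now [(2, 20), (6, 21), (8, 21)])
READ c @v5: history=[(3, 14), (4, 20), (5, 6), (7, 26)] -> pick v5 -> 6
READ c @v4: history=[(3, 14), (4, 20), (5, 6), (7, 26)] -> pick v4 -> 20
READ b @v6: history=[(1, 11)] -> pick v1 -> 11
READ a @v5: history=[(2, 20), (6, 21), (8, 21)] -> pick v2 -> 20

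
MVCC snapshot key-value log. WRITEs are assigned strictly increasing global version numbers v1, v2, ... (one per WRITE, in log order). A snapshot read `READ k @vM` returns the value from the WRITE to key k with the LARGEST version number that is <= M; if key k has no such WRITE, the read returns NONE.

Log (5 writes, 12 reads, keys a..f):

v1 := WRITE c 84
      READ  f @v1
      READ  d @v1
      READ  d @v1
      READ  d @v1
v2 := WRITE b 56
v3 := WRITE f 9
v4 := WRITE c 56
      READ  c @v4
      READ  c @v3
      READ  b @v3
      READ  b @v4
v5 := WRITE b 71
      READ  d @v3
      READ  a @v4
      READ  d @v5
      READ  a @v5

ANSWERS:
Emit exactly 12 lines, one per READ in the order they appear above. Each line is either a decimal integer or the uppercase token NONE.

v1: WRITE c=84  (c history now [(1, 84)])
READ f @v1: history=[] -> no version <= 1 -> NONE
READ d @v1: history=[] -> no version <= 1 -> NONE
READ d @v1: history=[] -> no version <= 1 -> NONE
READ d @v1: history=[] -> no version <= 1 -> NONE
v2: WRITE b=56  (b history now [(2, 56)])
v3: WRITE f=9  (f history now [(3, 9)])
v4: WRITE c=56  (c history now [(1, 84), (4, 56)])
READ c @v4: history=[(1, 84), (4, 56)] -> pick v4 -> 56
READ c @v3: history=[(1, 84), (4, 56)] -> pick v1 -> 84
READ b @v3: history=[(2, 56)] -> pick v2 -> 56
READ b @v4: history=[(2, 56)] -> pick v2 -> 56
v5: WRITE b=71  (b history now [(2, 56), (5, 71)])
READ d @v3: history=[] -> no version <= 3 -> NONE
READ a @v4: history=[] -> no version <= 4 -> NONE
READ d @v5: history=[] -> no version <= 5 -> NONE
READ a @v5: history=[] -> no version <= 5 -> NONE

Answer: NONE
NONE
NONE
NONE
56
84
56
56
NONE
NONE
NONE
NONE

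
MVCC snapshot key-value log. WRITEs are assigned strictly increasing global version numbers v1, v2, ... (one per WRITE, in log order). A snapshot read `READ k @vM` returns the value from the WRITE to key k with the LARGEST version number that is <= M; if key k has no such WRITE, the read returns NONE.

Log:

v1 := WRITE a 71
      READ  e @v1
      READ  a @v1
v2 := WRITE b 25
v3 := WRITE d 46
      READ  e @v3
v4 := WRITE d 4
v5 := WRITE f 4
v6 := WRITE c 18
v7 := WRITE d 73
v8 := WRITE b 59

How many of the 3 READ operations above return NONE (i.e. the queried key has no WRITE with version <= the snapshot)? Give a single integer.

v1: WRITE a=71  (a history now [(1, 71)])
READ e @v1: history=[] -> no version <= 1 -> NONE
READ a @v1: history=[(1, 71)] -> pick v1 -> 71
v2: WRITE b=25  (b history now [(2, 25)])
v3: WRITE d=46  (d history now [(3, 46)])
READ e @v3: history=[] -> no version <= 3 -> NONE
v4: WRITE d=4  (d history now [(3, 46), (4, 4)])
v5: WRITE f=4  (f history now [(5, 4)])
v6: WRITE c=18  (c history now [(6, 18)])
v7: WRITE d=73  (d history now [(3, 46), (4, 4), (7, 73)])
v8: WRITE b=59  (b history now [(2, 25), (8, 59)])
Read results in order: ['NONE', '71', 'NONE']
NONE count = 2

Answer: 2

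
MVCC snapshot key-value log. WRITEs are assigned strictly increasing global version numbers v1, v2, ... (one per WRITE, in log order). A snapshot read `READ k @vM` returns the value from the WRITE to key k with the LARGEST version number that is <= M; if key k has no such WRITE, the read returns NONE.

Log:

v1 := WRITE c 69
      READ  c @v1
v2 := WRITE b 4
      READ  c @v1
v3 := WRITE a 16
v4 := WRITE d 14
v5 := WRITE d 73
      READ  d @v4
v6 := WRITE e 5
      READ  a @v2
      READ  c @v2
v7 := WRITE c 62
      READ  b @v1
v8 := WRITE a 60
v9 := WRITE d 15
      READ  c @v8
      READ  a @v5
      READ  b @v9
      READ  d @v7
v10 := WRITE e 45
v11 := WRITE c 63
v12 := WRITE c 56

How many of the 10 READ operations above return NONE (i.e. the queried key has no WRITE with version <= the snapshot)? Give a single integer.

Answer: 2

Derivation:
v1: WRITE c=69  (c history now [(1, 69)])
READ c @v1: history=[(1, 69)] -> pick v1 -> 69
v2: WRITE b=4  (b history now [(2, 4)])
READ c @v1: history=[(1, 69)] -> pick v1 -> 69
v3: WRITE a=16  (a history now [(3, 16)])
v4: WRITE d=14  (d history now [(4, 14)])
v5: WRITE d=73  (d history now [(4, 14), (5, 73)])
READ d @v4: history=[(4, 14), (5, 73)] -> pick v4 -> 14
v6: WRITE e=5  (e history now [(6, 5)])
READ a @v2: history=[(3, 16)] -> no version <= 2 -> NONE
READ c @v2: history=[(1, 69)] -> pick v1 -> 69
v7: WRITE c=62  (c history now [(1, 69), (7, 62)])
READ b @v1: history=[(2, 4)] -> no version <= 1 -> NONE
v8: WRITE a=60  (a history now [(3, 16), (8, 60)])
v9: WRITE d=15  (d history now [(4, 14), (5, 73), (9, 15)])
READ c @v8: history=[(1, 69), (7, 62)] -> pick v7 -> 62
READ a @v5: history=[(3, 16), (8, 60)] -> pick v3 -> 16
READ b @v9: history=[(2, 4)] -> pick v2 -> 4
READ d @v7: history=[(4, 14), (5, 73), (9, 15)] -> pick v5 -> 73
v10: WRITE e=45  (e history now [(6, 5), (10, 45)])
v11: WRITE c=63  (c history now [(1, 69), (7, 62), (11, 63)])
v12: WRITE c=56  (c history now [(1, 69), (7, 62), (11, 63), (12, 56)])
Read results in order: ['69', '69', '14', 'NONE', '69', 'NONE', '62', '16', '4', '73']
NONE count = 2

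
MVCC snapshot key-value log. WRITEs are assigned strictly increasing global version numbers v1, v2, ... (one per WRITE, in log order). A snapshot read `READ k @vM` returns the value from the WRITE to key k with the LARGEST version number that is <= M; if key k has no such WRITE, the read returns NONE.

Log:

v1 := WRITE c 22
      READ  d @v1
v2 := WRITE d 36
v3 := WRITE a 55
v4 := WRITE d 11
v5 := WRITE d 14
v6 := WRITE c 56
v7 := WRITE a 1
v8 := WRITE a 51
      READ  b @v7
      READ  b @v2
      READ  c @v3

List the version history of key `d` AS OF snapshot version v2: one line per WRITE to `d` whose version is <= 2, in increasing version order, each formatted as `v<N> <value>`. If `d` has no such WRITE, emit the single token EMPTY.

Answer: v2 36

Derivation:
Scan writes for key=d with version <= 2:
  v1 WRITE c 22 -> skip
  v2 WRITE d 36 -> keep
  v3 WRITE a 55 -> skip
  v4 WRITE d 11 -> drop (> snap)
  v5 WRITE d 14 -> drop (> snap)
  v6 WRITE c 56 -> skip
  v7 WRITE a 1 -> skip
  v8 WRITE a 51 -> skip
Collected: [(2, 36)]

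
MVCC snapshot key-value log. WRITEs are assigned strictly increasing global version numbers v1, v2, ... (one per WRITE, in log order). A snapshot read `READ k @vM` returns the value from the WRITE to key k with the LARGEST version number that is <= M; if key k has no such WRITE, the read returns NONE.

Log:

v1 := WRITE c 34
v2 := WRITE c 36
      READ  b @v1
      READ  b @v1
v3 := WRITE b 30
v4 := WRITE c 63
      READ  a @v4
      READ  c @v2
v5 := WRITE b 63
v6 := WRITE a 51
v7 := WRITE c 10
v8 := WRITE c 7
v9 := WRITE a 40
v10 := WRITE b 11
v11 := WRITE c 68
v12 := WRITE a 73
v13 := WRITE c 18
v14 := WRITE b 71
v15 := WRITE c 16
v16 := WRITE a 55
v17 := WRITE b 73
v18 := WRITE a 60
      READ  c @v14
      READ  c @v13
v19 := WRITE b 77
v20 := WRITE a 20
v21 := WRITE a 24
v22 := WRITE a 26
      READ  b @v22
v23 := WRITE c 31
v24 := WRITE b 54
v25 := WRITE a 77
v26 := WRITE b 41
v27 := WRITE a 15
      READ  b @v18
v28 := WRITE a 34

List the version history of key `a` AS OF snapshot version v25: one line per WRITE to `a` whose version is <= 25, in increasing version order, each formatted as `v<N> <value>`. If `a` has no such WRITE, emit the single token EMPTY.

Scan writes for key=a with version <= 25:
  v1 WRITE c 34 -> skip
  v2 WRITE c 36 -> skip
  v3 WRITE b 30 -> skip
  v4 WRITE c 63 -> skip
  v5 WRITE b 63 -> skip
  v6 WRITE a 51 -> keep
  v7 WRITE c 10 -> skip
  v8 WRITE c 7 -> skip
  v9 WRITE a 40 -> keep
  v10 WRITE b 11 -> skip
  v11 WRITE c 68 -> skip
  v12 WRITE a 73 -> keep
  v13 WRITE c 18 -> skip
  v14 WRITE b 71 -> skip
  v15 WRITE c 16 -> skip
  v16 WRITE a 55 -> keep
  v17 WRITE b 73 -> skip
  v18 WRITE a 60 -> keep
  v19 WRITE b 77 -> skip
  v20 WRITE a 20 -> keep
  v21 WRITE a 24 -> keep
  v22 WRITE a 26 -> keep
  v23 WRITE c 31 -> skip
  v24 WRITE b 54 -> skip
  v25 WRITE a 77 -> keep
  v26 WRITE b 41 -> skip
  v27 WRITE a 15 -> drop (> snap)
  v28 WRITE a 34 -> drop (> snap)
Collected: [(6, 51), (9, 40), (12, 73), (16, 55), (18, 60), (20, 20), (21, 24), (22, 26), (25, 77)]

Answer: v6 51
v9 40
v12 73
v16 55
v18 60
v20 20
v21 24
v22 26
v25 77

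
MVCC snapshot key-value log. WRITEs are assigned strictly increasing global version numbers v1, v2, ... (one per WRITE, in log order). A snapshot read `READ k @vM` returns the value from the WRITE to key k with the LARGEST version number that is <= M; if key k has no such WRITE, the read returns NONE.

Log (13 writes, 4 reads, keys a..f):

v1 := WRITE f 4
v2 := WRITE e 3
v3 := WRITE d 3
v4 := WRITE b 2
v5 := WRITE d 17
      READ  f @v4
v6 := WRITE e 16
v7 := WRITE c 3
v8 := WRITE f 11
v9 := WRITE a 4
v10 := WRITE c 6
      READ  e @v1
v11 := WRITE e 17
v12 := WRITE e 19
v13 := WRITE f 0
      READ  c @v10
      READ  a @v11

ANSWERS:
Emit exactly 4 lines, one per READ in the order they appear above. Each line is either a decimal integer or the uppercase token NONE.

Answer: 4
NONE
6
4

Derivation:
v1: WRITE f=4  (f history now [(1, 4)])
v2: WRITE e=3  (e history now [(2, 3)])
v3: WRITE d=3  (d history now [(3, 3)])
v4: WRITE b=2  (b history now [(4, 2)])
v5: WRITE d=17  (d history now [(3, 3), (5, 17)])
READ f @v4: history=[(1, 4)] -> pick v1 -> 4
v6: WRITE e=16  (e history now [(2, 3), (6, 16)])
v7: WRITE c=3  (c history now [(7, 3)])
v8: WRITE f=11  (f history now [(1, 4), (8, 11)])
v9: WRITE a=4  (a history now [(9, 4)])
v10: WRITE c=6  (c history now [(7, 3), (10, 6)])
READ e @v1: history=[(2, 3), (6, 16)] -> no version <= 1 -> NONE
v11: WRITE e=17  (e history now [(2, 3), (6, 16), (11, 17)])
v12: WRITE e=19  (e history now [(2, 3), (6, 16), (11, 17), (12, 19)])
v13: WRITE f=0  (f history now [(1, 4), (8, 11), (13, 0)])
READ c @v10: history=[(7, 3), (10, 6)] -> pick v10 -> 6
READ a @v11: history=[(9, 4)] -> pick v9 -> 4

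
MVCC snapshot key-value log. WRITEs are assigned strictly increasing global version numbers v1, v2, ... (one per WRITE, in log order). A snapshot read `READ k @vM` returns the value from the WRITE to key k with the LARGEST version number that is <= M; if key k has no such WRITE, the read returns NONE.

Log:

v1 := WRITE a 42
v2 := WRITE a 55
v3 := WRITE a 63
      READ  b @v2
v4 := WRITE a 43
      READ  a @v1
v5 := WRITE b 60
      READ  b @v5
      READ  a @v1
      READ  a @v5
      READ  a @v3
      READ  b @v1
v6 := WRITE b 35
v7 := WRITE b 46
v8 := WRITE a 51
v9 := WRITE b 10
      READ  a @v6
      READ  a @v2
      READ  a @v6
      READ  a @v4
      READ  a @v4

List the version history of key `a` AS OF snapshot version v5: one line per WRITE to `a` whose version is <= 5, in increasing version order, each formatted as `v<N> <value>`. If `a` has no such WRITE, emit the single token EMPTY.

Answer: v1 42
v2 55
v3 63
v4 43

Derivation:
Scan writes for key=a with version <= 5:
  v1 WRITE a 42 -> keep
  v2 WRITE a 55 -> keep
  v3 WRITE a 63 -> keep
  v4 WRITE a 43 -> keep
  v5 WRITE b 60 -> skip
  v6 WRITE b 35 -> skip
  v7 WRITE b 46 -> skip
  v8 WRITE a 51 -> drop (> snap)
  v9 WRITE b 10 -> skip
Collected: [(1, 42), (2, 55), (3, 63), (4, 43)]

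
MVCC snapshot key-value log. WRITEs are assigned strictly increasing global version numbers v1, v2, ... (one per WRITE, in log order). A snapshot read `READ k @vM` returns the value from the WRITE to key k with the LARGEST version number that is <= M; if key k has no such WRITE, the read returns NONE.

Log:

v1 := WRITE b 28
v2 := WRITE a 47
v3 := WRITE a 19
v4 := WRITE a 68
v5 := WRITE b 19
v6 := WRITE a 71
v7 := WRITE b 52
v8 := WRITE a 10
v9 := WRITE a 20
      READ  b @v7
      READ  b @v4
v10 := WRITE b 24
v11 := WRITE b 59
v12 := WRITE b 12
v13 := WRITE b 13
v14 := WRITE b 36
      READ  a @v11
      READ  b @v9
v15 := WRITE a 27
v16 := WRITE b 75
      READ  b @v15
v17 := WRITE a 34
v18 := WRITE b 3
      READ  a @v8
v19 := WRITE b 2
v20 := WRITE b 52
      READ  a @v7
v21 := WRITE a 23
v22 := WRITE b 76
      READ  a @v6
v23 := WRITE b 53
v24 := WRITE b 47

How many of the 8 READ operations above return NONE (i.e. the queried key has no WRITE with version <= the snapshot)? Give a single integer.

Answer: 0

Derivation:
v1: WRITE b=28  (b history now [(1, 28)])
v2: WRITE a=47  (a history now [(2, 47)])
v3: WRITE a=19  (a history now [(2, 47), (3, 19)])
v4: WRITE a=68  (a history now [(2, 47), (3, 19), (4, 68)])
v5: WRITE b=19  (b history now [(1, 28), (5, 19)])
v6: WRITE a=71  (a history now [(2, 47), (3, 19), (4, 68), (6, 71)])
v7: WRITE b=52  (b history now [(1, 28), (5, 19), (7, 52)])
v8: WRITE a=10  (a history now [(2, 47), (3, 19), (4, 68), (6, 71), (8, 10)])
v9: WRITE a=20  (a history now [(2, 47), (3, 19), (4, 68), (6, 71), (8, 10), (9, 20)])
READ b @v7: history=[(1, 28), (5, 19), (7, 52)] -> pick v7 -> 52
READ b @v4: history=[(1, 28), (5, 19), (7, 52)] -> pick v1 -> 28
v10: WRITE b=24  (b history now [(1, 28), (5, 19), (7, 52), (10, 24)])
v11: WRITE b=59  (b history now [(1, 28), (5, 19), (7, 52), (10, 24), (11, 59)])
v12: WRITE b=12  (b history now [(1, 28), (5, 19), (7, 52), (10, 24), (11, 59), (12, 12)])
v13: WRITE b=13  (b history now [(1, 28), (5, 19), (7, 52), (10, 24), (11, 59), (12, 12), (13, 13)])
v14: WRITE b=36  (b history now [(1, 28), (5, 19), (7, 52), (10, 24), (11, 59), (12, 12), (13, 13), (14, 36)])
READ a @v11: history=[(2, 47), (3, 19), (4, 68), (6, 71), (8, 10), (9, 20)] -> pick v9 -> 20
READ b @v9: history=[(1, 28), (5, 19), (7, 52), (10, 24), (11, 59), (12, 12), (13, 13), (14, 36)] -> pick v7 -> 52
v15: WRITE a=27  (a history now [(2, 47), (3, 19), (4, 68), (6, 71), (8, 10), (9, 20), (15, 27)])
v16: WRITE b=75  (b history now [(1, 28), (5, 19), (7, 52), (10, 24), (11, 59), (12, 12), (13, 13), (14, 36), (16, 75)])
READ b @v15: history=[(1, 28), (5, 19), (7, 52), (10, 24), (11, 59), (12, 12), (13, 13), (14, 36), (16, 75)] -> pick v14 -> 36
v17: WRITE a=34  (a history now [(2, 47), (3, 19), (4, 68), (6, 71), (8, 10), (9, 20), (15, 27), (17, 34)])
v18: WRITE b=3  (b history now [(1, 28), (5, 19), (7, 52), (10, 24), (11, 59), (12, 12), (13, 13), (14, 36), (16, 75), (18, 3)])
READ a @v8: history=[(2, 47), (3, 19), (4, 68), (6, 71), (8, 10), (9, 20), (15, 27), (17, 34)] -> pick v8 -> 10
v19: WRITE b=2  (b history now [(1, 28), (5, 19), (7, 52), (10, 24), (11, 59), (12, 12), (13, 13), (14, 36), (16, 75), (18, 3), (19, 2)])
v20: WRITE b=52  (b history now [(1, 28), (5, 19), (7, 52), (10, 24), (11, 59), (12, 12), (13, 13), (14, 36), (16, 75), (18, 3), (19, 2), (20, 52)])
READ a @v7: history=[(2, 47), (3, 19), (4, 68), (6, 71), (8, 10), (9, 20), (15, 27), (17, 34)] -> pick v6 -> 71
v21: WRITE a=23  (a history now [(2, 47), (3, 19), (4, 68), (6, 71), (8, 10), (9, 20), (15, 27), (17, 34), (21, 23)])
v22: WRITE b=76  (b history now [(1, 28), (5, 19), (7, 52), (10, 24), (11, 59), (12, 12), (13, 13), (14, 36), (16, 75), (18, 3), (19, 2), (20, 52), (22, 76)])
READ a @v6: history=[(2, 47), (3, 19), (4, 68), (6, 71), (8, 10), (9, 20), (15, 27), (17, 34), (21, 23)] -> pick v6 -> 71
v23: WRITE b=53  (b history now [(1, 28), (5, 19), (7, 52), (10, 24), (11, 59), (12, 12), (13, 13), (14, 36), (16, 75), (18, 3), (19, 2), (20, 52), (22, 76), (23, 53)])
v24: WRITE b=47  (b history now [(1, 28), (5, 19), (7, 52), (10, 24), (11, 59), (12, 12), (13, 13), (14, 36), (16, 75), (18, 3), (19, 2), (20, 52), (22, 76), (23, 53), (24, 47)])
Read results in order: ['52', '28', '20', '52', '36', '10', '71', '71']
NONE count = 0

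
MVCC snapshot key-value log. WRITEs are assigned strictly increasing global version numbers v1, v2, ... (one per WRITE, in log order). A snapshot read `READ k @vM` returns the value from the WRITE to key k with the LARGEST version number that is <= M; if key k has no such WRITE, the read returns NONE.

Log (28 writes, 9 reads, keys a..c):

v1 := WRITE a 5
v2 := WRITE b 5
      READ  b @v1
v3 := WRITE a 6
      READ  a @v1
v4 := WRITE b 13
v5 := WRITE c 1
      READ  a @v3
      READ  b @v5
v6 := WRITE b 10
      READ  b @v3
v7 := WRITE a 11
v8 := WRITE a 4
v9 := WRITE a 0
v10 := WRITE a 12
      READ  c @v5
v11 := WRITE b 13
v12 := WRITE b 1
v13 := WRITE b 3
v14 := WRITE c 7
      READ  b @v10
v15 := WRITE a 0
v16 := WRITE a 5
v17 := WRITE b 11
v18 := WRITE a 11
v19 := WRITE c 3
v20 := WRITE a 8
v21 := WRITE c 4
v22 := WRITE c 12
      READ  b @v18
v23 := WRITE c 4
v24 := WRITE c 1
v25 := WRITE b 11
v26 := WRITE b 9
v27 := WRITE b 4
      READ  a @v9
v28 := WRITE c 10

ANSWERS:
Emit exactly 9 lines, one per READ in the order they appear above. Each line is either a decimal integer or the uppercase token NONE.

v1: WRITE a=5  (a history now [(1, 5)])
v2: WRITE b=5  (b history now [(2, 5)])
READ b @v1: history=[(2, 5)] -> no version <= 1 -> NONE
v3: WRITE a=6  (a history now [(1, 5), (3, 6)])
READ a @v1: history=[(1, 5), (3, 6)] -> pick v1 -> 5
v4: WRITE b=13  (b history now [(2, 5), (4, 13)])
v5: WRITE c=1  (c history now [(5, 1)])
READ a @v3: history=[(1, 5), (3, 6)] -> pick v3 -> 6
READ b @v5: history=[(2, 5), (4, 13)] -> pick v4 -> 13
v6: WRITE b=10  (b history now [(2, 5), (4, 13), (6, 10)])
READ b @v3: history=[(2, 5), (4, 13), (6, 10)] -> pick v2 -> 5
v7: WRITE a=11  (a history now [(1, 5), (3, 6), (7, 11)])
v8: WRITE a=4  (a history now [(1, 5), (3, 6), (7, 11), (8, 4)])
v9: WRITE a=0  (a history now [(1, 5), (3, 6), (7, 11), (8, 4), (9, 0)])
v10: WRITE a=12  (a history now [(1, 5), (3, 6), (7, 11), (8, 4), (9, 0), (10, 12)])
READ c @v5: history=[(5, 1)] -> pick v5 -> 1
v11: WRITE b=13  (b history now [(2, 5), (4, 13), (6, 10), (11, 13)])
v12: WRITE b=1  (b history now [(2, 5), (4, 13), (6, 10), (11, 13), (12, 1)])
v13: WRITE b=3  (b history now [(2, 5), (4, 13), (6, 10), (11, 13), (12, 1), (13, 3)])
v14: WRITE c=7  (c history now [(5, 1), (14, 7)])
READ b @v10: history=[(2, 5), (4, 13), (6, 10), (11, 13), (12, 1), (13, 3)] -> pick v6 -> 10
v15: WRITE a=0  (a history now [(1, 5), (3, 6), (7, 11), (8, 4), (9, 0), (10, 12), (15, 0)])
v16: WRITE a=5  (a history now [(1, 5), (3, 6), (7, 11), (8, 4), (9, 0), (10, 12), (15, 0), (16, 5)])
v17: WRITE b=11  (b history now [(2, 5), (4, 13), (6, 10), (11, 13), (12, 1), (13, 3), (17, 11)])
v18: WRITE a=11  (a history now [(1, 5), (3, 6), (7, 11), (8, 4), (9, 0), (10, 12), (15, 0), (16, 5), (18, 11)])
v19: WRITE c=3  (c history now [(5, 1), (14, 7), (19, 3)])
v20: WRITE a=8  (a history now [(1, 5), (3, 6), (7, 11), (8, 4), (9, 0), (10, 12), (15, 0), (16, 5), (18, 11), (20, 8)])
v21: WRITE c=4  (c history now [(5, 1), (14, 7), (19, 3), (21, 4)])
v22: WRITE c=12  (c history now [(5, 1), (14, 7), (19, 3), (21, 4), (22, 12)])
READ b @v18: history=[(2, 5), (4, 13), (6, 10), (11, 13), (12, 1), (13, 3), (17, 11)] -> pick v17 -> 11
v23: WRITE c=4  (c history now [(5, 1), (14, 7), (19, 3), (21, 4), (22, 12), (23, 4)])
v24: WRITE c=1  (c history now [(5, 1), (14, 7), (19, 3), (21, 4), (22, 12), (23, 4), (24, 1)])
v25: WRITE b=11  (b history now [(2, 5), (4, 13), (6, 10), (11, 13), (12, 1), (13, 3), (17, 11), (25, 11)])
v26: WRITE b=9  (b history now [(2, 5), (4, 13), (6, 10), (11, 13), (12, 1), (13, 3), (17, 11), (25, 11), (26, 9)])
v27: WRITE b=4  (b history now [(2, 5), (4, 13), (6, 10), (11, 13), (12, 1), (13, 3), (17, 11), (25, 11), (26, 9), (27, 4)])
READ a @v9: history=[(1, 5), (3, 6), (7, 11), (8, 4), (9, 0), (10, 12), (15, 0), (16, 5), (18, 11), (20, 8)] -> pick v9 -> 0
v28: WRITE c=10  (c history now [(5, 1), (14, 7), (19, 3), (21, 4), (22, 12), (23, 4), (24, 1), (28, 10)])

Answer: NONE
5
6
13
5
1
10
11
0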